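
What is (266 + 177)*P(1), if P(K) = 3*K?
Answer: 1329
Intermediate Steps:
(266 + 177)*P(1) = (266 + 177)*(3*1) = 443*3 = 1329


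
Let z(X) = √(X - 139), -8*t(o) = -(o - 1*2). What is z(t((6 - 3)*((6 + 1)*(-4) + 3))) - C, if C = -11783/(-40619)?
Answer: -11783/40619 + I*√2378/4 ≈ -0.29009 + 12.191*I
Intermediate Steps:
t(o) = -¼ + o/8 (t(o) = -(-1)*(o - 1*2)/8 = -(-1)*(o - 2)/8 = -(-1)*(-2 + o)/8 = -(2 - o)/8 = -¼ + o/8)
z(X) = √(-139 + X)
C = 11783/40619 (C = -11783*(-1/40619) = 11783/40619 ≈ 0.29009)
z(t((6 - 3)*((6 + 1)*(-4) + 3))) - C = √(-139 + (-¼ + ((6 - 3)*((6 + 1)*(-4) + 3))/8)) - 1*11783/40619 = √(-139 + (-¼ + (3*(7*(-4) + 3))/8)) - 11783/40619 = √(-139 + (-¼ + (3*(-28 + 3))/8)) - 11783/40619 = √(-139 + (-¼ + (3*(-25))/8)) - 11783/40619 = √(-139 + (-¼ + (⅛)*(-75))) - 11783/40619 = √(-139 + (-¼ - 75/8)) - 11783/40619 = √(-139 - 77/8) - 11783/40619 = √(-1189/8) - 11783/40619 = I*√2378/4 - 11783/40619 = -11783/40619 + I*√2378/4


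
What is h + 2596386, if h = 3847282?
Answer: 6443668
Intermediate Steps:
h + 2596386 = 3847282 + 2596386 = 6443668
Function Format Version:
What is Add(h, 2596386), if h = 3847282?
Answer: 6443668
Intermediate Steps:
Add(h, 2596386) = Add(3847282, 2596386) = 6443668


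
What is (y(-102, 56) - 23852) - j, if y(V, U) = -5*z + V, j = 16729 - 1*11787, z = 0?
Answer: -28896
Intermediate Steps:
j = 4942 (j = 16729 - 11787 = 4942)
y(V, U) = V (y(V, U) = -5*0 + V = 0 + V = V)
(y(-102, 56) - 23852) - j = (-102 - 23852) - 1*4942 = -23954 - 4942 = -28896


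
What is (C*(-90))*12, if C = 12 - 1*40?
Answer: 30240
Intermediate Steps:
C = -28 (C = 12 - 40 = -28)
(C*(-90))*12 = -28*(-90)*12 = 2520*12 = 30240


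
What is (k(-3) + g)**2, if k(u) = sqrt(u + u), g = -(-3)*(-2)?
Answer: (6 - I*sqrt(6))**2 ≈ 30.0 - 29.394*I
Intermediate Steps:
g = -6 (g = -1*6 = -6)
k(u) = sqrt(2)*sqrt(u) (k(u) = sqrt(2*u) = sqrt(2)*sqrt(u))
(k(-3) + g)**2 = (sqrt(2)*sqrt(-3) - 6)**2 = (sqrt(2)*(I*sqrt(3)) - 6)**2 = (I*sqrt(6) - 6)**2 = (-6 + I*sqrt(6))**2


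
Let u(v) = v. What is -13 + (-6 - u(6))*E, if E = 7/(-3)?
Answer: 15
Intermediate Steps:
E = -7/3 (E = 7*(-1/3) = -7/3 ≈ -2.3333)
-13 + (-6 - u(6))*E = -13 + (-6 - 1*6)*(-7/3) = -13 + (-6 - 6)*(-7/3) = -13 - 12*(-7/3) = -13 + 28 = 15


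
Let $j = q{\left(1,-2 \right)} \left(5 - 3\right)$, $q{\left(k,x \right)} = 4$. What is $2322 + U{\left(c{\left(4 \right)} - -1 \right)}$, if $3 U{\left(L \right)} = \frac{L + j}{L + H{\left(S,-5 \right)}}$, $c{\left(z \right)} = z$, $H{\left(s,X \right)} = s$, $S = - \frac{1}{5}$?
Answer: $\frac{167249}{72} \approx 2322.9$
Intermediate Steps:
$S = - \frac{1}{5}$ ($S = \left(-1\right) \frac{1}{5} = - \frac{1}{5} \approx -0.2$)
$j = 8$ ($j = 4 \left(5 - 3\right) = 4 \cdot 2 = 8$)
$U{\left(L \right)} = \frac{8 + L}{3 \left(- \frac{1}{5} + L\right)}$ ($U{\left(L \right)} = \frac{\left(L + 8\right) \frac{1}{L - \frac{1}{5}}}{3} = \frac{\left(8 + L\right) \frac{1}{- \frac{1}{5} + L}}{3} = \frac{\frac{1}{- \frac{1}{5} + L} \left(8 + L\right)}{3} = \frac{8 + L}{3 \left(- \frac{1}{5} + L\right)}$)
$2322 + U{\left(c{\left(4 \right)} - -1 \right)} = 2322 + \frac{5 \left(8 + \left(4 - -1\right)\right)}{3 \left(-1 + 5 \left(4 - -1\right)\right)} = 2322 + \frac{5 \left(8 + \left(4 + 1\right)\right)}{3 \left(-1 + 5 \left(4 + 1\right)\right)} = 2322 + \frac{5 \left(8 + 5\right)}{3 \left(-1 + 5 \cdot 5\right)} = 2322 + \frac{5}{3} \frac{1}{-1 + 25} \cdot 13 = 2322 + \frac{5}{3} \cdot \frac{1}{24} \cdot 13 = 2322 + \frac{65}{72} = \frac{167249}{72}$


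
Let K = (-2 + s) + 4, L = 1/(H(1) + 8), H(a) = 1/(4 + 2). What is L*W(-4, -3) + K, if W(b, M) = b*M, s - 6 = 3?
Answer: 611/49 ≈ 12.469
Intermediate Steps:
s = 9 (s = 6 + 3 = 9)
H(a) = ⅙ (H(a) = 1/6 = ⅙)
W(b, M) = M*b
L = 6/49 (L = 1/(⅙ + 8) = 1/(49/6) = 6/49 ≈ 0.12245)
K = 11 (K = (-2 + 9) + 4 = 7 + 4 = 11)
L*W(-4, -3) + K = 6*(-3*(-4))/49 + 11 = (6/49)*12 + 11 = 72/49 + 11 = 611/49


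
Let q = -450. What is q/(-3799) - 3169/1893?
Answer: -11187181/7191507 ≈ -1.5556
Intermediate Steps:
q/(-3799) - 3169/1893 = -450/(-3799) - 3169/1893 = -450*(-1/3799) - 3169*1/1893 = 450/3799 - 3169/1893 = -11187181/7191507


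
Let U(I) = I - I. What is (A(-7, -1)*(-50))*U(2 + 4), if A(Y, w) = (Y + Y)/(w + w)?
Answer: 0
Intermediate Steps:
U(I) = 0
A(Y, w) = Y/w (A(Y, w) = (2*Y)/((2*w)) = (2*Y)*(1/(2*w)) = Y/w)
(A(-7, -1)*(-50))*U(2 + 4) = (-7/(-1)*(-50))*0 = (-7*(-1)*(-50))*0 = (7*(-50))*0 = -350*0 = 0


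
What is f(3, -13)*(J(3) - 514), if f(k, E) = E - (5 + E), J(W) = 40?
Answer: 2370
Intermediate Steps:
f(k, E) = -5 (f(k, E) = E + (-5 - E) = -5)
f(3, -13)*(J(3) - 514) = -5*(40 - 514) = -5*(-474) = 2370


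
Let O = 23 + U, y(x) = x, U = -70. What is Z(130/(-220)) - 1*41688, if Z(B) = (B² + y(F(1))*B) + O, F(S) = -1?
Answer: -20199285/484 ≈ -41734.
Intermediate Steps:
O = -47 (O = 23 - 70 = -47)
Z(B) = -47 + B² - B (Z(B) = (B² - B) - 47 = -47 + B² - B)
Z(130/(-220)) - 1*41688 = (-47 + (130/(-220))² - 130/(-220)) - 1*41688 = (-47 + (130*(-1/220))² - 130*(-1)/220) - 41688 = (-47 + (-13/22)² - 1*(-13/22)) - 41688 = (-47 + 169/484 + 13/22) - 41688 = -22293/484 - 41688 = -20199285/484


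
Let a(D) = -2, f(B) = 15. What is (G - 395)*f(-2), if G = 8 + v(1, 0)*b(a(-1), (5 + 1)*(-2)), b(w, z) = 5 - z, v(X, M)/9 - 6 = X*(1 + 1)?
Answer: 12555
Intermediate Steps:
v(X, M) = 54 + 18*X (v(X, M) = 54 + 9*(X*(1 + 1)) = 54 + 9*(X*2) = 54 + 9*(2*X) = 54 + 18*X)
G = 1232 (G = 8 + (54 + 18*1)*(5 - (5 + 1)*(-2)) = 8 + (54 + 18)*(5 - 6*(-2)) = 8 + 72*(5 - 1*(-12)) = 8 + 72*(5 + 12) = 8 + 72*17 = 8 + 1224 = 1232)
(G - 395)*f(-2) = (1232 - 395)*15 = 837*15 = 12555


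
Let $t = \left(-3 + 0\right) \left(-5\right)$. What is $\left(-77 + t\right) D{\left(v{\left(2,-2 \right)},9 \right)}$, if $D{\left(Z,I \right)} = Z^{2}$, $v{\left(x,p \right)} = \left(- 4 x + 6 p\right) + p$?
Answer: $-30008$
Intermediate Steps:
$v{\left(x,p \right)} = - 4 x + 7 p$
$t = 15$ ($t = \left(-3\right) \left(-5\right) = 15$)
$\left(-77 + t\right) D{\left(v{\left(2,-2 \right)},9 \right)} = \left(-77 + 15\right) \left(\left(-4\right) 2 + 7 \left(-2\right)\right)^{2} = - 62 \left(-8 - 14\right)^{2} = - 62 \left(-22\right)^{2} = \left(-62\right) 484 = -30008$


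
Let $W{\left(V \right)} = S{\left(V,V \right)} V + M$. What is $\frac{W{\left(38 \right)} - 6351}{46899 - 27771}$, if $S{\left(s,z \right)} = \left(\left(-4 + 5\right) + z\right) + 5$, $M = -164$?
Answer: $- \frac{4843}{19128} \approx -0.25319$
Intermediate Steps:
$S{\left(s,z \right)} = 6 + z$ ($S{\left(s,z \right)} = \left(1 + z\right) + 5 = 6 + z$)
$W{\left(V \right)} = -164 + V \left(6 + V\right)$ ($W{\left(V \right)} = \left(6 + V\right) V - 164 = V \left(6 + V\right) - 164 = -164 + V \left(6 + V\right)$)
$\frac{W{\left(38 \right)} - 6351}{46899 - 27771} = \frac{\left(-164 + 38 \left(6 + 38\right)\right) - 6351}{46899 - 27771} = \frac{\left(-164 + 38 \cdot 44\right) - 6351}{19128} = \left(\left(-164 + 1672\right) - 6351\right) \frac{1}{19128} = \left(1508 - 6351\right) \frac{1}{19128} = \left(-4843\right) \frac{1}{19128} = - \frac{4843}{19128}$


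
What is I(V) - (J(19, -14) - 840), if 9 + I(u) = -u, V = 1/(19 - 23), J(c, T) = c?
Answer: 3249/4 ≈ 812.25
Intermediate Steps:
V = -¼ (V = 1/(-4) = -¼ ≈ -0.25000)
I(u) = -9 - u
I(V) - (J(19, -14) - 840) = (-9 - 1*(-¼)) - (19 - 840) = (-9 + ¼) - 1*(-821) = -35/4 + 821 = 3249/4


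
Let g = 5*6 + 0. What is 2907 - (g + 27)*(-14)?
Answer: 3705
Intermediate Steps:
g = 30 (g = 30 + 0 = 30)
2907 - (g + 27)*(-14) = 2907 - (30 + 27)*(-14) = 2907 - 57*(-14) = 2907 - 1*(-798) = 2907 + 798 = 3705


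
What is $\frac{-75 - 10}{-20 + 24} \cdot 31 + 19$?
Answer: $- \frac{2559}{4} \approx -639.75$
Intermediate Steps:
$\frac{-75 - 10}{-20 + 24} \cdot 31 + 19 = - \frac{85}{4} \cdot 31 + 19 = \left(-85\right) \frac{1}{4} \cdot 31 + 19 = \left(- \frac{85}{4}\right) 31 + 19 = - \frac{2635}{4} + 19 = - \frac{2559}{4}$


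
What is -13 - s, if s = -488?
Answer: 475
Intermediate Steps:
-13 - s = -13 - 1*(-488) = -13 + 488 = 475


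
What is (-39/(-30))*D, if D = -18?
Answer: -117/5 ≈ -23.400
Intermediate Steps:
(-39/(-30))*D = (-39/(-30))*(-18) = -1/30*(-39)*(-18) = (13/10)*(-18) = -117/5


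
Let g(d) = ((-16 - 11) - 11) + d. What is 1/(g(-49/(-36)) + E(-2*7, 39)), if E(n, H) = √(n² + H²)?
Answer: 47484/485471 + 1296*√1717/485471 ≈ 0.20843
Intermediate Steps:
E(n, H) = √(H² + n²)
g(d) = -38 + d (g(d) = (-27 - 11) + d = -38 + d)
1/(g(-49/(-36)) + E(-2*7, 39)) = 1/((-38 - 49/(-36)) + √(39² + (-2*7)²)) = 1/((-38 - 49*(-1/36)) + √(1521 + (-1*14)²)) = 1/((-38 + 49/36) + √(1521 + (-14)²)) = 1/(-1319/36 + √(1521 + 196)) = 1/(-1319/36 + √1717)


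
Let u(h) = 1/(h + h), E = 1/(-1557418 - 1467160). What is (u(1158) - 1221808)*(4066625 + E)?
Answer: -11601634511545358189141/2334974216 ≈ -4.9686e+12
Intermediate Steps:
E = -1/3024578 (E = 1/(-3024578) = -1/3024578 ≈ -3.3062e-7)
u(h) = 1/(2*h)
(u(1158) - 1221808)*(4066625 + E) = ((1/2)/1158 - 1221808)*(4066625 - 1/3024578) = ((1/2)*(1/1158) - 1221808)*(12299824509249/3024578) = (1/2316 - 1221808)*(12299824509249/3024578) = -2829707327/2316*12299824509249/3024578 = -11601634511545358189141/2334974216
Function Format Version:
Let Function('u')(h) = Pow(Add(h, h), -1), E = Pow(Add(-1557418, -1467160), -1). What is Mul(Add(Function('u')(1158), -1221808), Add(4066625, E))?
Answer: Rational(-11601634511545358189141, 2334974216) ≈ -4.9686e+12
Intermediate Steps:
E = Rational(-1, 3024578) (E = Pow(-3024578, -1) = Rational(-1, 3024578) ≈ -3.3062e-7)
Function('u')(h) = Mul(Rational(1, 2), Pow(h, -1)) (Function('u')(h) = Pow(Mul(2, h), -1) = Mul(Rational(1, 2), Pow(h, -1)))
Mul(Add(Function('u')(1158), -1221808), Add(4066625, E)) = Mul(Add(Mul(Rational(1, 2), Pow(1158, -1)), -1221808), Add(4066625, Rational(-1, 3024578))) = Mul(Add(Mul(Rational(1, 2), Rational(1, 1158)), -1221808), Rational(12299824509249, 3024578)) = Mul(Add(Rational(1, 2316), -1221808), Rational(12299824509249, 3024578)) = Mul(Rational(-2829707327, 2316), Rational(12299824509249, 3024578)) = Rational(-11601634511545358189141, 2334974216)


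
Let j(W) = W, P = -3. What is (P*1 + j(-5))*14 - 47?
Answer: -159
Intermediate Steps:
(P*1 + j(-5))*14 - 47 = (-3*1 - 5)*14 - 47 = (-3 - 5)*14 - 47 = -8*14 - 47 = -112 - 47 = -159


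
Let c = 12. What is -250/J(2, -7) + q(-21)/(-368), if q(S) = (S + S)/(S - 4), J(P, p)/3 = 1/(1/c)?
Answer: -287689/41400 ≈ -6.9490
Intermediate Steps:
J(P, p) = 36 (J(P, p) = 3/(1/12) = 3*12 = 36)
q(S) = 2*S/(-4 + S) (q(S) = (2*S)/(-4 + S) = 2*S/(-4 + S))
-250/J(2, -7) + q(-21)/(-368) = -250/36 + (2*(-21)/(-4 - 21))/(-368) = -250*1/36 + (2*(-21)/(-25))*(-1/368) = -125/18 + (2*(-21)*(-1/25))*(-1/368) = -125/18 + (42/25)*(-1/368) = -125/18 - 21/4600 = -287689/41400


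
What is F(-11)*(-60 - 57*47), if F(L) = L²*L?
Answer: 3645609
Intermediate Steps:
F(L) = L³
F(-11)*(-60 - 57*47) = (-11)³*(-60 - 57*47) = -1331*(-60 - 2679) = -1331*(-2739) = 3645609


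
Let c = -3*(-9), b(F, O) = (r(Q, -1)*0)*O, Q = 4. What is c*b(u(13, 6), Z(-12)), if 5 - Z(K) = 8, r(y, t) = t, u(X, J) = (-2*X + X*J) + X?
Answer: 0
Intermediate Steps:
u(X, J) = -X + J*X (u(X, J) = (-2*X + J*X) + X = -X + J*X)
Z(K) = -3 (Z(K) = 5 - 1*8 = 5 - 8 = -3)
b(F, O) = 0 (b(F, O) = (-1*0)*O = 0*O = 0)
c = 27
c*b(u(13, 6), Z(-12)) = 27*0 = 0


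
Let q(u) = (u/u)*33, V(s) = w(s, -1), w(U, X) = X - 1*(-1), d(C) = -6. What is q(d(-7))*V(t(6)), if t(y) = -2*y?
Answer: 0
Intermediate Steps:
w(U, X) = 1 + X (w(U, X) = X + 1 = 1 + X)
V(s) = 0 (V(s) = 1 - 1 = 0)
q(u) = 33 (q(u) = 1*33 = 33)
q(d(-7))*V(t(6)) = 33*0 = 0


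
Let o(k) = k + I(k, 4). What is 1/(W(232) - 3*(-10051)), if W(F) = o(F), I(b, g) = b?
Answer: 1/30617 ≈ 3.2662e-5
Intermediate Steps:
o(k) = 2*k (o(k) = k + k = 2*k)
W(F) = 2*F
1/(W(232) - 3*(-10051)) = 1/(2*232 - 3*(-10051)) = 1/(464 + 30153) = 1/30617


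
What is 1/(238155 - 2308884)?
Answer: -1/2070729 ≈ -4.8292e-7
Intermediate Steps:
1/(238155 - 2308884) = 1/(-2070729) = -1/2070729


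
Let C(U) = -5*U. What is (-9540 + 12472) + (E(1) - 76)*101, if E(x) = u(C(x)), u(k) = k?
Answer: -5249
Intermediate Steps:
E(x) = -5*x
(-9540 + 12472) + (E(1) - 76)*101 = (-9540 + 12472) + (-5*1 - 76)*101 = 2932 + (-5 - 76)*101 = 2932 - 81*101 = 2932 - 8181 = -5249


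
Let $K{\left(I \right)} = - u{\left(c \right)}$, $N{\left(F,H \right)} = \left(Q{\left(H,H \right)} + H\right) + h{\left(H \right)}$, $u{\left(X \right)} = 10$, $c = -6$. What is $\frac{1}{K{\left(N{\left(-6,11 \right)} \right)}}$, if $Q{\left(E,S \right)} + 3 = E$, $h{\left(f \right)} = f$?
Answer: $- \frac{1}{10} \approx -0.1$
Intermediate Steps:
$Q{\left(E,S \right)} = -3 + E$
$N{\left(F,H \right)} = -3 + 3 H$ ($N{\left(F,H \right)} = \left(\left(-3 + H\right) + H\right) + H = \left(-3 + 2 H\right) + H = -3 + 3 H$)
$K{\left(I \right)} = -10$ ($K{\left(I \right)} = \left(-1\right) 10 = -10$)
$\frac{1}{K{\left(N{\left(-6,11 \right)} \right)}} = \frac{1}{-10} = - \frac{1}{10}$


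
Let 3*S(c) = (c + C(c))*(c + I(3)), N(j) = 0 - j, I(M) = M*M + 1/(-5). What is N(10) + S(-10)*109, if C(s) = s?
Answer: 862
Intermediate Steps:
I(M) = -⅕ + M² (I(M) = M² - ⅕ = -⅕ + M²)
N(j) = -j
S(c) = 2*c*(44/5 + c)/3 (S(c) = ((c + c)*(c + (-⅕ + 3²)))/3 = ((2*c)*(c + (-⅕ + 9)))/3 = ((2*c)*(c + 44/5))/3 = ((2*c)*(44/5 + c))/3 = (2*c*(44/5 + c))/3 = 2*c*(44/5 + c)/3)
N(10) + S(-10)*109 = -1*10 + ((2/15)*(-10)*(44 + 5*(-10)))*109 = -10 + ((2/15)*(-10)*(44 - 50))*109 = -10 + ((2/15)*(-10)*(-6))*109 = -10 + 8*109 = -10 + 872 = 862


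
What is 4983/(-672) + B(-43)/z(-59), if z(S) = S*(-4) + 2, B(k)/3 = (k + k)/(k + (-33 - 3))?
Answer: -318085/42976 ≈ -7.4015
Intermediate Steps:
B(k) = 6*k/(-36 + k) (B(k) = 3*((k + k)/(k + (-33 - 3))) = 3*((2*k)/(k - 36)) = 3*((2*k)/(-36 + k)) = 3*(2*k/(-36 + k)) = 6*k/(-36 + k))
z(S) = 2 - 4*S (z(S) = -4*S + 2 = 2 - 4*S)
4983/(-672) + B(-43)/z(-59) = 4983/(-672) + (6*(-43)/(-36 - 43))/(2 - 4*(-59)) = 4983*(-1/672) + (6*(-43)/(-79))/(2 + 236) = -1661/224 + (6*(-43)*(-1/79))/238 = -1661/224 + (258/79)*(1/238) = -1661/224 + 129/9401 = -318085/42976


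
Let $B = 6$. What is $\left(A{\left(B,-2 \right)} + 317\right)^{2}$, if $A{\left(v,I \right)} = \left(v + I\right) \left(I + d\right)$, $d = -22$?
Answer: $48841$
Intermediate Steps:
$A{\left(v,I \right)} = \left(-22 + I\right) \left(I + v\right)$ ($A{\left(v,I \right)} = \left(v + I\right) \left(I - 22\right) = \left(I + v\right) \left(-22 + I\right) = \left(-22 + I\right) \left(I + v\right)$)
$\left(A{\left(B,-2 \right)} + 317\right)^{2} = \left(\left(\left(-2\right)^{2} - -44 - 132 - 12\right) + 317\right)^{2} = \left(\left(4 + 44 - 132 - 12\right) + 317\right)^{2} = \left(-96 + 317\right)^{2} = 221^{2} = 48841$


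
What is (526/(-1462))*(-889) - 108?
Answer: 154859/731 ≈ 211.85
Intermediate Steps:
(526/(-1462))*(-889) - 108 = (526*(-1/1462))*(-889) - 108 = -263/731*(-889) - 108 = 233807/731 - 108 = 154859/731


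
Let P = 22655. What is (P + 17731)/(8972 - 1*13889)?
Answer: -13462/1639 ≈ -8.2135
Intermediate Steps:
(P + 17731)/(8972 - 1*13889) = (22655 + 17731)/(8972 - 1*13889) = 40386/(8972 - 13889) = 40386/(-4917) = 40386*(-1/4917) = -13462/1639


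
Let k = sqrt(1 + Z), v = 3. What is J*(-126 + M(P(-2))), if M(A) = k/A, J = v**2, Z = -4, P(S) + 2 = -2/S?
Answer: -1134 - 9*I*sqrt(3) ≈ -1134.0 - 15.588*I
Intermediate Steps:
P(S) = -2 - 2/S
J = 9 (J = 3**2 = 9)
k = I*sqrt(3) (k = sqrt(1 - 4) = sqrt(-3) = I*sqrt(3) ≈ 1.732*I)
M(A) = I*sqrt(3)/A (M(A) = (I*sqrt(3))/A = I*sqrt(3)/A)
J*(-126 + M(P(-2))) = 9*(-126 + I*sqrt(3)/(-2 - 2/(-2))) = 9*(-126 + I*sqrt(3)/(-2 - 2*(-1/2))) = 9*(-126 + I*sqrt(3)/(-2 + 1)) = 9*(-126 + I*sqrt(3)/(-1)) = 9*(-126 + I*sqrt(3)*(-1)) = 9*(-126 - I*sqrt(3)) = -1134 - 9*I*sqrt(3)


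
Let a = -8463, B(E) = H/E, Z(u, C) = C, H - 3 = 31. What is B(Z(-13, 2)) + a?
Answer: -8446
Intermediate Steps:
H = 34 (H = 3 + 31 = 34)
B(E) = 34/E
B(Z(-13, 2)) + a = 34/2 - 8463 = 34*(½) - 8463 = 17 - 8463 = -8446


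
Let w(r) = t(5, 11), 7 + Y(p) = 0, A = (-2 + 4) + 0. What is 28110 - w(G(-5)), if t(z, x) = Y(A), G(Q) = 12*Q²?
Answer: 28117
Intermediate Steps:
A = 2 (A = 2 + 0 = 2)
Y(p) = -7 (Y(p) = -7 + 0 = -7)
t(z, x) = -7
w(r) = -7
28110 - w(G(-5)) = 28110 - 1*(-7) = 28110 + 7 = 28117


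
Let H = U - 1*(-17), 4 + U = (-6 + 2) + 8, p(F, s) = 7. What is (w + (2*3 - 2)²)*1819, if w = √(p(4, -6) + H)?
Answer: 29104 + 3638*√6 ≈ 38015.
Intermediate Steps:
U = 0 (U = -4 + ((-6 + 2) + 8) = -4 + (-4 + 8) = -4 + 4 = 0)
H = 17 (H = 0 - 1*(-17) = 0 + 17 = 17)
w = 2*√6 (w = √(7 + 17) = √24 = 2*√6 ≈ 4.8990)
(w + (2*3 - 2)²)*1819 = (2*√6 + (2*3 - 2)²)*1819 = (2*√6 + (6 - 2)²)*1819 = (2*√6 + 4²)*1819 = (2*√6 + 16)*1819 = (16 + 2*√6)*1819 = 29104 + 3638*√6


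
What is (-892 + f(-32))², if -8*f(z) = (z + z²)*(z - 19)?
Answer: 29506624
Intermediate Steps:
f(z) = -(-19 + z)*(z + z²)/8 (f(z) = -(z + z²)*(z - 19)/8 = -(z + z²)*(-19 + z)/8 = -(-19 + z)*(z + z²)/8)
(-892 + f(-32))² = (-892 + (⅛)*(-32)*(19 - 1*(-32)² + 18*(-32)))² = (-892 + (⅛)*(-32)*(19 - 1*1024 - 576))² = (-892 + (⅛)*(-32)*(19 - 1024 - 576))² = (-892 + (⅛)*(-32)*(-1581))² = (-892 + 6324)² = 5432² = 29506624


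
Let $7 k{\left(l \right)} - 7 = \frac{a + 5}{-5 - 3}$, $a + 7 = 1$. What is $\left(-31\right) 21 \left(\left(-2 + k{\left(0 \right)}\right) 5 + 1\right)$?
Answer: $\frac{20367}{8} \approx 2545.9$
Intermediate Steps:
$a = -6$ ($a = -7 + 1 = -6$)
$k{\left(l \right)} = \frac{57}{56}$ ($k{\left(l \right)} = 1 + \frac{\left(-6 + 5\right) \frac{1}{-5 - 3}}{7} = 1 + \frac{\left(-1\right) \frac{1}{-8}}{7} = 1 + \frac{\left(-1\right) \left(- \frac{1}{8}\right)}{7} = 1 + \frac{1}{7} \cdot \frac{1}{8} = 1 + \frac{1}{56} = \frac{57}{56}$)
$\left(-31\right) 21 \left(\left(-2 + k{\left(0 \right)}\right) 5 + 1\right) = \left(-31\right) 21 \left(\left(-2 + \frac{57}{56}\right) 5 + 1\right) = - 651 \left(\left(- \frac{55}{56}\right) 5 + 1\right) = - 651 \left(- \frac{275}{56} + 1\right) = \left(-651\right) \left(- \frac{219}{56}\right) = \frac{20367}{8}$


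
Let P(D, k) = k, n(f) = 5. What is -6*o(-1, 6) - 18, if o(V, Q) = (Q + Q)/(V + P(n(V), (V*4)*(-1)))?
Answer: -42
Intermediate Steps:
o(V, Q) = -2*Q/(3*V) (o(V, Q) = (Q + Q)/(V + (V*4)*(-1)) = (2*Q)/(V + (4*V)*(-1)) = (2*Q)/(V - 4*V) = (2*Q)/((-3*V)) = (2*Q)*(-1/(3*V)) = -2*Q/(3*V))
-6*o(-1, 6) - 18 = -(-4)*6/(-1) - 18 = -(-4)*6*(-1) - 18 = -6*4 - 18 = -24 - 18 = -42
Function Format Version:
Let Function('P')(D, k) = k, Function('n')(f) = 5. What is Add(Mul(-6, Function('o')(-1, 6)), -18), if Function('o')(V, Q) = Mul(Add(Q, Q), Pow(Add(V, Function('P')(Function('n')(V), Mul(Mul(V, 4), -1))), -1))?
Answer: -42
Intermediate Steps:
Function('o')(V, Q) = Mul(Rational(-2, 3), Q, Pow(V, -1)) (Function('o')(V, Q) = Mul(Add(Q, Q), Pow(Add(V, Mul(Mul(V, 4), -1)), -1)) = Mul(Mul(2, Q), Pow(Add(V, Mul(Mul(4, V), -1)), -1)) = Mul(Mul(2, Q), Pow(Add(V, Mul(-4, V)), -1)) = Mul(Mul(2, Q), Pow(Mul(-3, V), -1)) = Mul(Mul(2, Q), Mul(Rational(-1, 3), Pow(V, -1))) = Mul(Rational(-2, 3), Q, Pow(V, -1)))
Add(Mul(-6, Function('o')(-1, 6)), -18) = Add(Mul(-6, Mul(Rational(-2, 3), 6, Pow(-1, -1))), -18) = Add(Mul(-6, Mul(Rational(-2, 3), 6, -1)), -18) = Add(Mul(-6, 4), -18) = Add(-24, -18) = -42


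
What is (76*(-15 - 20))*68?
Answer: -180880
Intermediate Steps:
(76*(-15 - 20))*68 = (76*(-35))*68 = -2660*68 = -180880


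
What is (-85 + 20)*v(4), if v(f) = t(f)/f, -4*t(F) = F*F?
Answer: 65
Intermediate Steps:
t(F) = -F²/4 (t(F) = -F*F/4 = -F²/4)
v(f) = -f/4 (v(f) = (-f²/4)/f = -f/4)
(-85 + 20)*v(4) = (-85 + 20)*(-¼*4) = -65*(-1) = 65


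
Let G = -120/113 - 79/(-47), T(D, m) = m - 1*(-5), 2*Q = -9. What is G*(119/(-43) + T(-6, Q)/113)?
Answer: -88259237/51612298 ≈ -1.7100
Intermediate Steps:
Q = -9/2 (Q = (½)*(-9) = -9/2 ≈ -4.5000)
T(D, m) = 5 + m (T(D, m) = m + 5 = 5 + m)
G = 3287/5311 (G = -120*1/113 - 79*(-1/47) = -120/113 + 79/47 = 3287/5311 ≈ 0.61890)
G*(119/(-43) + T(-6, Q)/113) = 3287*(119/(-43) + (5 - 9/2)/113)/5311 = 3287*(119*(-1/43) + (½)*(1/113))/5311 = 3287*(-119/43 + 1/226)/5311 = (3287/5311)*(-26851/9718) = -88259237/51612298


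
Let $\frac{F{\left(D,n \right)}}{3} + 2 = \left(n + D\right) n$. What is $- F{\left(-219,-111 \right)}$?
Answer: $-109884$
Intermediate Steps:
$F{\left(D,n \right)} = -6 + 3 n \left(D + n\right)$ ($F{\left(D,n \right)} = -6 + 3 \left(n + D\right) n = -6 + 3 \left(D + n\right) n = -6 + 3 n \left(D + n\right)$)
$- F{\left(-219,-111 \right)} = - (-6 + 3 \left(-111\right)^{2} + 3 \left(-219\right) \left(-111\right)) = - (-6 + 3 \cdot 12321 + 72927) = - (-6 + 36963 + 72927) = \left(-1\right) 109884 = -109884$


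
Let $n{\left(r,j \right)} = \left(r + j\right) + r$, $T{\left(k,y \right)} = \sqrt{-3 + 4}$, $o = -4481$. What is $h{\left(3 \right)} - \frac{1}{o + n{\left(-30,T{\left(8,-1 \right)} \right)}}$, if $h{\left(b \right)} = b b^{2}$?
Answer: $\frac{122581}{4540} \approx 27.0$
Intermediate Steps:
$T{\left(k,y \right)} = 1$ ($T{\left(k,y \right)} = \sqrt{1} = 1$)
$n{\left(r,j \right)} = j + 2 r$ ($n{\left(r,j \right)} = \left(j + r\right) + r = j + 2 r$)
$h{\left(b \right)} = b^{3}$
$h{\left(3 \right)} - \frac{1}{o + n{\left(-30,T{\left(8,-1 \right)} \right)}} = 3^{3} - \frac{1}{-4481 + \left(1 + 2 \left(-30\right)\right)} = 27 - \frac{1}{-4481 + \left(1 - 60\right)} = 27 - \frac{1}{-4481 - 59} = 27 - \frac{1}{-4540} = 27 - - \frac{1}{4540} = 27 + \frac{1}{4540} = \frac{122581}{4540}$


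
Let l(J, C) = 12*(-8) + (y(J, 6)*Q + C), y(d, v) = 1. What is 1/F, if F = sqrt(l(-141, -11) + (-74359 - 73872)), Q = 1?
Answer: -I*sqrt(148337)/148337 ≈ -0.0025964*I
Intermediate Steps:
l(J, C) = -95 + C (l(J, C) = 12*(-8) + (1*1 + C) = -96 + (1 + C) = -95 + C)
F = I*sqrt(148337) (F = sqrt((-95 - 11) + (-74359 - 73872)) = sqrt(-106 - 148231) = sqrt(-148337) = I*sqrt(148337) ≈ 385.15*I)
1/F = 1/(I*sqrt(148337)) = -I*sqrt(148337)/148337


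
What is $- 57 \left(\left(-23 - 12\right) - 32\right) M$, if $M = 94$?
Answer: $358986$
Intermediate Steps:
$- 57 \left(\left(-23 - 12\right) - 32\right) M = - 57 \left(\left(-23 - 12\right) - 32\right) 94 = - 57 \left(-35 - 32\right) 94 = \left(-57\right) \left(-67\right) 94 = 3819 \cdot 94 = 358986$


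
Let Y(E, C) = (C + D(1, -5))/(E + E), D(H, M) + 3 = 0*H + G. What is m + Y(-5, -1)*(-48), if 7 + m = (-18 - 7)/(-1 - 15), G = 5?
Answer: -51/80 ≈ -0.63750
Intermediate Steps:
m = -87/16 (m = -7 + (-18 - 7)/(-1 - 15) = -7 - 25/(-16) = -7 - 25*(-1/16) = -7 + 25/16 = -87/16 ≈ -5.4375)
D(H, M) = 2 (D(H, M) = -3 + (0*H + 5) = -3 + (0 + 5) = -3 + 5 = 2)
Y(E, C) = (2 + C)/(2*E) (Y(E, C) = (C + 2)/(E + E) = (2 + C)/((2*E)) = (2 + C)*(1/(2*E)) = (2 + C)/(2*E))
m + Y(-5, -1)*(-48) = -87/16 + ((½)*(2 - 1)/(-5))*(-48) = -87/16 + ((½)*(-⅕)*1)*(-48) = -87/16 - ⅒*(-48) = -87/16 + 24/5 = -51/80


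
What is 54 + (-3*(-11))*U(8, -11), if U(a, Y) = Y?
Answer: -309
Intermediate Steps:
54 + (-3*(-11))*U(8, -11) = 54 - 3*(-11)*(-11) = 54 + 33*(-11) = 54 - 363 = -309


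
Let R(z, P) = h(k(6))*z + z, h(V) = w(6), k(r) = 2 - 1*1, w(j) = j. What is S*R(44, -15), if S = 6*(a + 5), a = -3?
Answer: 3696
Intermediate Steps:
k(r) = 1 (k(r) = 2 - 1 = 1)
h(V) = 6
R(z, P) = 7*z (R(z, P) = 6*z + z = 7*z)
S = 12 (S = 6*(-3 + 5) = 6*2 = 12)
S*R(44, -15) = 12*(7*44) = 12*308 = 3696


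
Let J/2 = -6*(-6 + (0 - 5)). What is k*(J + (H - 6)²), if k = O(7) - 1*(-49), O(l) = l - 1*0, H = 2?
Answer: 8288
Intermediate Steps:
O(l) = l (O(l) = l + 0 = l)
k = 56 (k = 7 - 1*(-49) = 7 + 49 = 56)
J = 132 (J = 2*(-6*(-6 + (0 - 5))) = 2*(-6*(-6 - 5)) = 2*(-6*(-11)) = 2*66 = 132)
k*(J + (H - 6)²) = 56*(132 + (2 - 6)²) = 56*(132 + (-4)²) = 56*(132 + 16) = 56*148 = 8288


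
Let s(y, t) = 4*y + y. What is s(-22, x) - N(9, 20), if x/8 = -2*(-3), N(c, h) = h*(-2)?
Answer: -70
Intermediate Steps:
N(c, h) = -2*h
x = 48 (x = 8*(-2*(-3)) = 8*6 = 48)
s(y, t) = 5*y
s(-22, x) - N(9, 20) = 5*(-22) - (-2)*20 = -110 - 1*(-40) = -110 + 40 = -70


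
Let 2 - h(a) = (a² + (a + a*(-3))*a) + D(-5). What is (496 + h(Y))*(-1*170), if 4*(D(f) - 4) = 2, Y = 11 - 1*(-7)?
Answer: -138975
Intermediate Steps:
Y = 18 (Y = 11 + 7 = 18)
D(f) = 9/2 (D(f) = 4 + (¼)*2 = 4 + ½ = 9/2)
h(a) = -5/2 + a² (h(a) = 2 - ((a² + (a + a*(-3))*a) + 9/2) = 2 - ((a² + (a - 3*a)*a) + 9/2) = 2 - ((a² + (-2*a)*a) + 9/2) = 2 - ((a² - 2*a²) + 9/2) = 2 - (-a² + 9/2) = 2 - (9/2 - a²) = 2 + (-9/2 + a²) = -5/2 + a²)
(496 + h(Y))*(-1*170) = (496 + (-5/2 + 18²))*(-1*170) = (496 + (-5/2 + 324))*(-170) = (496 + 643/2)*(-170) = (1635/2)*(-170) = -138975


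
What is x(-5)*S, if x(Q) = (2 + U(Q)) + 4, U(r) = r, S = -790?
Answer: -790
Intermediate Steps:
x(Q) = 6 + Q (x(Q) = (2 + Q) + 4 = 6 + Q)
x(-5)*S = (6 - 5)*(-790) = 1*(-790) = -790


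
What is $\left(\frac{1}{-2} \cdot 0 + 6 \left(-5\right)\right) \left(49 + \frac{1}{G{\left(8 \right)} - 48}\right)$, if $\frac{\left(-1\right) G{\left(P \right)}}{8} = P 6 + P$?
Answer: $- \frac{364545}{248} \approx -1469.9$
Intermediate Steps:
$G{\left(P \right)} = - 56 P$ ($G{\left(P \right)} = - 8 \left(P 6 + P\right) = - 8 \left(6 P + P\right) = - 8 \cdot 7 P = - 56 P$)
$\left(\frac{1}{-2} \cdot 0 + 6 \left(-5\right)\right) \left(49 + \frac{1}{G{\left(8 \right)} - 48}\right) = \left(\frac{1}{-2} \cdot 0 + 6 \left(-5\right)\right) \left(49 + \frac{1}{\left(-56\right) 8 - 48}\right) = \left(\left(- \frac{1}{2}\right) 0 - 30\right) \left(49 + \frac{1}{-448 - 48}\right) = \left(0 - 30\right) \left(49 + \frac{1}{-496}\right) = - 30 \left(49 - \frac{1}{496}\right) = \left(-30\right) \frac{24303}{496} = - \frac{364545}{248}$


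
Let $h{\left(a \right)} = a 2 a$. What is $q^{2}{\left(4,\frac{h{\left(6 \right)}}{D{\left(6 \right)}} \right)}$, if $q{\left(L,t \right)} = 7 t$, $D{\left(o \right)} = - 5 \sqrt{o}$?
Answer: $\frac{42336}{25} \approx 1693.4$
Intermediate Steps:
$h{\left(a \right)} = 2 a^{2}$ ($h{\left(a \right)} = 2 a a = 2 a^{2}$)
$q^{2}{\left(4,\frac{h{\left(6 \right)}}{D{\left(6 \right)}} \right)} = \left(7 \frac{2 \cdot 6^{2}}{\left(-5\right) \sqrt{6}}\right)^{2} = \left(7 \cdot 2 \cdot 36 \left(- \frac{\sqrt{6}}{30}\right)\right)^{2} = \left(7 \cdot 72 \left(- \frac{\sqrt{6}}{30}\right)\right)^{2} = \left(7 \left(- \frac{12 \sqrt{6}}{5}\right)\right)^{2} = \left(- \frac{84 \sqrt{6}}{5}\right)^{2} = \frac{42336}{25}$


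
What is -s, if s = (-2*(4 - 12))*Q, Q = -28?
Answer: 448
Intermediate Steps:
s = -448 (s = -2*(4 - 12)*(-28) = -2*(-8)*(-28) = 16*(-28) = -448)
-s = -1*(-448) = 448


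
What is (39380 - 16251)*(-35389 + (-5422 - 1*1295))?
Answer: -973869674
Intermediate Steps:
(39380 - 16251)*(-35389 + (-5422 - 1*1295)) = 23129*(-35389 + (-5422 - 1295)) = 23129*(-35389 - 6717) = 23129*(-42106) = -973869674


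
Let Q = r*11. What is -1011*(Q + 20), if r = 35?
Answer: -409455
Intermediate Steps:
Q = 385 (Q = 35*11 = 385)
-1011*(Q + 20) = -1011*(385 + 20) = -1011*405 = -409455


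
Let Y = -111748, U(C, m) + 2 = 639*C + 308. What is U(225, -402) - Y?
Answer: 255829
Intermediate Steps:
U(C, m) = 306 + 639*C (U(C, m) = -2 + (639*C + 308) = -2 + (308 + 639*C) = 306 + 639*C)
U(225, -402) - Y = (306 + 639*225) - 1*(-111748) = (306 + 143775) + 111748 = 144081 + 111748 = 255829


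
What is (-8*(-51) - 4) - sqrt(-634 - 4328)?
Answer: 404 - I*sqrt(4962) ≈ 404.0 - 70.441*I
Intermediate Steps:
(-8*(-51) - 4) - sqrt(-634 - 4328) = (408 - 4) - sqrt(-4962) = 404 - I*sqrt(4962)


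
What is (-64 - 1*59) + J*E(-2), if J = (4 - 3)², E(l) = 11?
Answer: -112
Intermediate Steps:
J = 1 (J = 1² = 1)
(-64 - 1*59) + J*E(-2) = (-64 - 1*59) + 1*11 = (-64 - 59) + 11 = -123 + 11 = -112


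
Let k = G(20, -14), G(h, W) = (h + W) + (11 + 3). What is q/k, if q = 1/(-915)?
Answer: -1/18300 ≈ -5.4645e-5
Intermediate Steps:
G(h, W) = 14 + W + h (G(h, W) = (W + h) + 14 = 14 + W + h)
q = -1/915 ≈ -0.0010929
k = 20 (k = 14 - 14 + 20 = 20)
q/k = -1/915/20 = -1/915*1/20 = -1/18300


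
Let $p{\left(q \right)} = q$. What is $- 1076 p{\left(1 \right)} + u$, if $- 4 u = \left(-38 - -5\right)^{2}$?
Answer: $- \frac{5393}{4} \approx -1348.3$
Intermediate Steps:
$u = - \frac{1089}{4}$ ($u = - \frac{\left(-38 - -5\right)^{2}}{4} = - \frac{\left(-38 + 5\right)^{2}}{4} = - \frac{\left(-33\right)^{2}}{4} = \left(- \frac{1}{4}\right) 1089 = - \frac{1089}{4} \approx -272.25$)
$- 1076 p{\left(1 \right)} + u = \left(-1076\right) 1 - \frac{1089}{4} = -1076 - \frac{1089}{4} = - \frac{5393}{4}$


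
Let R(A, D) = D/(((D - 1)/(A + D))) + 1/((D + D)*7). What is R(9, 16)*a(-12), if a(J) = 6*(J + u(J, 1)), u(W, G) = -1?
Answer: -232999/112 ≈ -2080.3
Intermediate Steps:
a(J) = -6 + 6*J (a(J) = 6*(J - 1) = 6*(-1 + J) = -6 + 6*J)
R(A, D) = 1/(14*D) + D*(A + D)/(-1 + D) (R(A, D) = D/(((-1 + D)/(A + D))) + (1/7)/(2*D) = D/(((-1 + D)/(A + D))) + (1/(2*D))*(1/7) = D*((A + D)/(-1 + D)) + 1/(14*D) = D*(A + D)/(-1 + D) + 1/(14*D) = 1/(14*D) + D*(A + D)/(-1 + D))
R(9, 16)*a(-12) = ((-1/14 + 16**3 + (1/14)*16 + 9*16**2)/(16*(-1 + 16)))*(-6 + 6*(-12)) = ((1/16)*(-1/14 + 4096 + 8/7 + 9*256)/15)*(-6 - 72) = ((1/16)*(1/15)*(-1/14 + 4096 + 8/7 + 2304))*(-78) = ((1/16)*(1/15)*(89615/14))*(-78) = (17923/672)*(-78) = -232999/112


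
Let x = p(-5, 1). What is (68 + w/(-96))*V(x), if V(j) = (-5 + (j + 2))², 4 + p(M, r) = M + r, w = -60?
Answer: 66429/8 ≈ 8303.6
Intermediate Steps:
p(M, r) = -4 + M + r (p(M, r) = -4 + (M + r) = -4 + M + r)
x = -8 (x = -4 - 5 + 1 = -8)
V(j) = (-3 + j)² (V(j) = (-5 + (2 + j))² = (-3 + j)²)
(68 + w/(-96))*V(x) = (68 - 60/(-96))*(-3 - 8)² = (68 - 60*(-1/96))*(-11)² = (68 + 5/8)*121 = (549/8)*121 = 66429/8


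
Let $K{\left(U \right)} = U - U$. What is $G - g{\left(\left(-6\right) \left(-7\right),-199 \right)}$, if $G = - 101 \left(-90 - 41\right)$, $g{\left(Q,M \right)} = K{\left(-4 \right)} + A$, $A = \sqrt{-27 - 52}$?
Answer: $13231 - i \sqrt{79} \approx 13231.0 - 8.8882 i$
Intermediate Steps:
$A = i \sqrt{79}$ ($A = \sqrt{-79} = i \sqrt{79} \approx 8.8882 i$)
$K{\left(U \right)} = 0$
$g{\left(Q,M \right)} = i \sqrt{79}$ ($g{\left(Q,M \right)} = 0 + i \sqrt{79} = i \sqrt{79}$)
$G = 13231$ ($G = \left(-101\right) \left(-131\right) = 13231$)
$G - g{\left(\left(-6\right) \left(-7\right),-199 \right)} = 13231 - i \sqrt{79}$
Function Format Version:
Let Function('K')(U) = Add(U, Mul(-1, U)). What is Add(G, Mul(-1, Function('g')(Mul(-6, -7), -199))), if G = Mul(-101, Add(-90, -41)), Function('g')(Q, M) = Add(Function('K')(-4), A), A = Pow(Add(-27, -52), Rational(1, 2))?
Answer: Add(13231, Mul(-1, I, Pow(79, Rational(1, 2)))) ≈ Add(13231., Mul(-8.8882, I))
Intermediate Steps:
A = Mul(I, Pow(79, Rational(1, 2))) (A = Pow(-79, Rational(1, 2)) = Mul(I, Pow(79, Rational(1, 2))) ≈ Mul(8.8882, I))
Function('K')(U) = 0
Function('g')(Q, M) = Mul(I, Pow(79, Rational(1, 2))) (Function('g')(Q, M) = Add(0, Mul(I, Pow(79, Rational(1, 2)))) = Mul(I, Pow(79, Rational(1, 2))))
G = 13231 (G = Mul(-101, -131) = 13231)
Add(G, Mul(-1, Function('g')(Mul(-6, -7), -199))) = Add(13231, Mul(-1, Mul(I, Pow(79, Rational(1, 2))))) = Add(13231, Mul(-1, I, Pow(79, Rational(1, 2))))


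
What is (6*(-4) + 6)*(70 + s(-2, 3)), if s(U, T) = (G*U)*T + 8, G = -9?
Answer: -2376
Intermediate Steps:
s(U, T) = 8 - 9*T*U (s(U, T) = (-9*U)*T + 8 = -9*T*U + 8 = 8 - 9*T*U)
(6*(-4) + 6)*(70 + s(-2, 3)) = (6*(-4) + 6)*(70 + (8 - 9*3*(-2))) = (-24 + 6)*(70 + (8 + 54)) = -18*(70 + 62) = -18*132 = -2376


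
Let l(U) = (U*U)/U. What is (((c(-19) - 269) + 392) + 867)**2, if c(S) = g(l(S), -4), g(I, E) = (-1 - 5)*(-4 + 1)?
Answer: 1016064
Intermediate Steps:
l(U) = U (l(U) = U**2/U = U)
g(I, E) = 18 (g(I, E) = -6*(-3) = 18)
c(S) = 18
(((c(-19) - 269) + 392) + 867)**2 = (((18 - 269) + 392) + 867)**2 = ((-251 + 392) + 867)**2 = (141 + 867)**2 = 1008**2 = 1016064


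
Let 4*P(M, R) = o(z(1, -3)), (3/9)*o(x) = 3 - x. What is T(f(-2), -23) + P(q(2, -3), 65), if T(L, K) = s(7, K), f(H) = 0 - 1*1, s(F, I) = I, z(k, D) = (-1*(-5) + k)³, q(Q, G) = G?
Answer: -731/4 ≈ -182.75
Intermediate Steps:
z(k, D) = (5 + k)³
f(H) = -1 (f(H) = 0 - 1 = -1)
T(L, K) = K
o(x) = 9 - 3*x (o(x) = 3*(3 - x) = 9 - 3*x)
P(M, R) = -639/4 (P(M, R) = (9 - 3*(5 + 1)³)/4 = (9 - 3*6³)/4 = (9 - 3*216)/4 = (9 - 648)/4 = (¼)*(-639) = -639/4)
T(f(-2), -23) + P(q(2, -3), 65) = -23 - 639/4 = -731/4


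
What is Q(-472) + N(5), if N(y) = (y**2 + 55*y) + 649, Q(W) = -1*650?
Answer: 299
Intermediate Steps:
Q(W) = -650
N(y) = 649 + y**2 + 55*y
Q(-472) + N(5) = -650 + (649 + 5**2 + 55*5) = -650 + (649 + 25 + 275) = -650 + 949 = 299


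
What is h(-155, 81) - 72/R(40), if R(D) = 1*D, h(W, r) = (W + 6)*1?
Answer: -754/5 ≈ -150.80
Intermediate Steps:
h(W, r) = 6 + W (h(W, r) = (6 + W)*1 = 6 + W)
R(D) = D
h(-155, 81) - 72/R(40) = (6 - 155) - 72/40 = -149 + (1/40)*(-72) = -149 - 9/5 = -754/5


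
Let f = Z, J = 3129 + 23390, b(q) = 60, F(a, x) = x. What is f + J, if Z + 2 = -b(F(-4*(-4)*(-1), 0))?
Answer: 26457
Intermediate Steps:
J = 26519
Z = -62 (Z = -2 - 1*60 = -2 - 60 = -62)
f = -62
f + J = -62 + 26519 = 26457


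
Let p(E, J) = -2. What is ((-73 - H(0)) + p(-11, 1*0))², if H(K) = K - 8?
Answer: 4489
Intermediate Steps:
H(K) = -8 + K
((-73 - H(0)) + p(-11, 1*0))² = ((-73 - (-8 + 0)) - 2)² = ((-73 - 1*(-8)) - 2)² = ((-73 + 8) - 2)² = (-65 - 2)² = (-67)² = 4489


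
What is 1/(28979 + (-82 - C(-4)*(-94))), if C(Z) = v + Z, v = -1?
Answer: 1/28427 ≈ 3.5178e-5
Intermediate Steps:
C(Z) = -1 + Z
1/(28979 + (-82 - C(-4)*(-94))) = 1/(28979 + (-82 - (-1 - 4)*(-94))) = 1/(28979 + (-82 - 1*(-5)*(-94))) = 1/(28979 + (-82 + 5*(-94))) = 1/(28979 + (-82 - 470)) = 1/(28979 - 552) = 1/28427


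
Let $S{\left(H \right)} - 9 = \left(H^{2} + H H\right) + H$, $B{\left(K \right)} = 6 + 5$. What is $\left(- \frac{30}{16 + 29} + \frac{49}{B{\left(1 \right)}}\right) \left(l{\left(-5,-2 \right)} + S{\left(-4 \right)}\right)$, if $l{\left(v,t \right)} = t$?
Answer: $\frac{4375}{33} \approx 132.58$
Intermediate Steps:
$B{\left(K \right)} = 11$
$S{\left(H \right)} = 9 + H + 2 H^{2}$ ($S{\left(H \right)} = 9 + \left(\left(H^{2} + H H\right) + H\right) = 9 + \left(\left(H^{2} + H^{2}\right) + H\right) = 9 + \left(2 H^{2} + H\right) = 9 + \left(H + 2 H^{2}\right) = 9 + H + 2 H^{2}$)
$\left(- \frac{30}{16 + 29} + \frac{49}{B{\left(1 \right)}}\right) \left(l{\left(-5,-2 \right)} + S{\left(-4 \right)}\right) = \left(- \frac{30}{16 + 29} + \frac{49}{11}\right) \left(-2 + \left(9 - 4 + 2 \left(-4\right)^{2}\right)\right) = \left(- \frac{30}{45} + 49 \cdot \frac{1}{11}\right) \left(-2 + \left(9 - 4 + 2 \cdot 16\right)\right) = \left(\left(-30\right) \frac{1}{45} + \frac{49}{11}\right) \left(-2 + \left(9 - 4 + 32\right)\right) = \left(- \frac{2}{3} + \frac{49}{11}\right) \left(-2 + 37\right) = \frac{125}{33} \cdot 35 = \frac{4375}{33}$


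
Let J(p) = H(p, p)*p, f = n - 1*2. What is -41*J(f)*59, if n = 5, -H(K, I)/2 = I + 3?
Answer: 87084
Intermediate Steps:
H(K, I) = -6 - 2*I (H(K, I) = -2*(I + 3) = -2*(3 + I) = -6 - 2*I)
f = 3 (f = 5 - 1*2 = 5 - 2 = 3)
J(p) = p*(-6 - 2*p) (J(p) = (-6 - 2*p)*p = p*(-6 - 2*p))
-41*J(f)*59 = -(-82)*3*(3 + 3)*59 = -(-82)*3*6*59 = -41*(-36)*59 = 1476*59 = 87084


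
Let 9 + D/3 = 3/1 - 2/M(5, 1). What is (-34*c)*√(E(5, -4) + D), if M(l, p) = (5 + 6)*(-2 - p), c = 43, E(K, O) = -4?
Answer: -5848*I*√165/11 ≈ -6829.0*I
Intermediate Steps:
M(l, p) = -22 - 11*p (M(l, p) = 11*(-2 - p) = -22 - 11*p)
D = -196/11 (D = -27 + 3*(3/1 - 2/(-22 - 11*1)) = -27 + 3*(3*1 - 2/(-22 - 11)) = -27 + 3*(3 - 2/(-33)) = -27 + 3*(3 - 2*(-1/33)) = -27 + 3*(3 + 2/33) = -27 + 3*(101/33) = -27 + 101/11 = -196/11 ≈ -17.818)
(-34*c)*√(E(5, -4) + D) = (-34*43)*√(-4 - 196/11) = -5848*I*√165/11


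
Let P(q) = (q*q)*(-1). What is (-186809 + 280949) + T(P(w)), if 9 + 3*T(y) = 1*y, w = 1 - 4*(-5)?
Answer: 93990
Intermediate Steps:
w = 21 (w = 1 + 20 = 21)
P(q) = -q² (P(q) = q²*(-1) = -q²)
T(y) = -3 + y/3 (T(y) = -3 + (1*y)/3 = -3 + y/3)
(-186809 + 280949) + T(P(w)) = (-186809 + 280949) + (-3 + (-1*21²)/3) = 94140 + (-3 + (-1*441)/3) = 94140 + (-3 + (⅓)*(-441)) = 94140 + (-3 - 147) = 94140 - 150 = 93990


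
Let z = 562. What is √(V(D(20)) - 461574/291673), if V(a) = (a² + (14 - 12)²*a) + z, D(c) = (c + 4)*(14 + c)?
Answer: 2*√14242953798894319/291673 ≈ 818.34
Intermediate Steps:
D(c) = (4 + c)*(14 + c)
V(a) = 562 + a² + 4*a (V(a) = (a² + (14 - 12)²*a) + 562 = (a² + 2²*a) + 562 = (a² + 4*a) + 562 = 562 + a² + 4*a)
√(V(D(20)) - 461574/291673) = √((562 + (56 + 20² + 18*20)² + 4*(56 + 20² + 18*20)) - 461574/291673) = √((562 + (56 + 400 + 360)² + 4*(56 + 400 + 360)) - 461574*1/291673) = √((562 + 816² + 4*816) - 461574/291673) = √((562 + 665856 + 3264) - 461574/291673) = √(669682 - 461574/291673) = √(195327696412/291673) = 2*√14242953798894319/291673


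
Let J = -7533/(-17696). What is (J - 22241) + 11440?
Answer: -191126963/17696 ≈ -10801.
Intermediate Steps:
J = 7533/17696 (J = -7533*(-1/17696) = 7533/17696 ≈ 0.42569)
(J - 22241) + 11440 = (7533/17696 - 22241) + 11440 = -393569203/17696 + 11440 = -191126963/17696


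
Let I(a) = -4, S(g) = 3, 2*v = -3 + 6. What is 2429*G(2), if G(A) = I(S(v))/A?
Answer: -4858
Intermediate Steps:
v = 3/2 (v = (-3 + 6)/2 = (½)*3 = 3/2 ≈ 1.5000)
G(A) = -4/A
2429*G(2) = 2429*(-4/2) = 2429*(-4*½) = 2429*(-2) = -4858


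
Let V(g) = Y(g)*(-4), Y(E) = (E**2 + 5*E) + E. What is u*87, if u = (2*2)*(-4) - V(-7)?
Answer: 1044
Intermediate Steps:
Y(E) = E**2 + 6*E
V(g) = -4*g*(6 + g) (V(g) = (g*(6 + g))*(-4) = -4*g*(6 + g))
u = 12 (u = (2*2)*(-4) - (-4)*(-7)*(6 - 7) = 4*(-4) - (-4)*(-7)*(-1) = -16 - 1*(-28) = -16 + 28 = 12)
u*87 = 12*87 = 1044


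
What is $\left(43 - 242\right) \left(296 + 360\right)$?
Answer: $-130544$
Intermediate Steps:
$\left(43 - 242\right) \left(296 + 360\right) = \left(-199\right) 656 = -130544$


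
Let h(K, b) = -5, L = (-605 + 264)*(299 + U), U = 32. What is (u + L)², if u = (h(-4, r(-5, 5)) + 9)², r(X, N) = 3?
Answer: 12736251025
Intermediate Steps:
L = -112871 (L = (-605 + 264)*(299 + 32) = -341*331 = -112871)
u = 16 (u = (-5 + 9)² = 4² = 16)
(u + L)² = (16 - 112871)² = (-112855)² = 12736251025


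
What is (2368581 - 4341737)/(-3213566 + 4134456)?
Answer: -58034/27085 ≈ -2.1427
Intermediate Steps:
(2368581 - 4341737)/(-3213566 + 4134456) = -1973156/920890 = -1973156*1/920890 = -58034/27085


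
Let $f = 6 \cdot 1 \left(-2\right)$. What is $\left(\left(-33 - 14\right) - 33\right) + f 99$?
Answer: $-1268$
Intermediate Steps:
$f = -12$ ($f = 6 \left(-2\right) = -12$)
$\left(\left(-33 - 14\right) - 33\right) + f 99 = \left(\left(-33 - 14\right) - 33\right) - 1188 = \left(-47 - 33\right) - 1188 = -80 - 1188 = -1268$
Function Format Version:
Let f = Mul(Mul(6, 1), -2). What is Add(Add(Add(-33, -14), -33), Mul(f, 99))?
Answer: -1268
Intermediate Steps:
f = -12 (f = Mul(6, -2) = -12)
Add(Add(Add(-33, -14), -33), Mul(f, 99)) = Add(Add(Add(-33, -14), -33), Mul(-12, 99)) = Add(Add(-47, -33), -1188) = Add(-80, -1188) = -1268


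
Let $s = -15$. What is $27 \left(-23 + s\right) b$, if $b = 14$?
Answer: $-14364$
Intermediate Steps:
$27 \left(-23 + s\right) b = 27 \left(-23 - 15\right) 14 = 27 \left(-38\right) 14 = \left(-1026\right) 14 = -14364$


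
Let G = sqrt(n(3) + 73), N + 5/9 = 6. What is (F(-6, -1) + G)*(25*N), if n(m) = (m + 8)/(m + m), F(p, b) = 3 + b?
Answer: 2450/9 + 1225*sqrt(2694)/54 ≈ 1449.7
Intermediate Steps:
n(m) = (8 + m)/(2*m) (n(m) = (8 + m)/((2*m)) = (8 + m)*(1/(2*m)) = (8 + m)/(2*m))
N = 49/9 (N = -5/9 + 6 = 49/9 ≈ 5.4444)
G = sqrt(2694)/6 (G = sqrt((1/2)*(8 + 3)/3 + 73) = sqrt((1/2)*(1/3)*11 + 73) = sqrt(11/6 + 73) = sqrt(449/6) = sqrt(2694)/6 ≈ 8.6506)
(F(-6, -1) + G)*(25*N) = ((3 - 1) + sqrt(2694)/6)*(25*(49/9)) = (2 + sqrt(2694)/6)*(1225/9) = 2450/9 + 1225*sqrt(2694)/54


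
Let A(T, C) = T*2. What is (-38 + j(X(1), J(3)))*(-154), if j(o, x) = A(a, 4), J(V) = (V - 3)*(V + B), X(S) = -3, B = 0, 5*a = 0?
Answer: 5852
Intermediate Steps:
a = 0 (a = (⅕)*0 = 0)
A(T, C) = 2*T
J(V) = V*(-3 + V) (J(V) = (V - 3)*(V + 0) = (-3 + V)*V = V*(-3 + V))
j(o, x) = 0 (j(o, x) = 2*0 = 0)
(-38 + j(X(1), J(3)))*(-154) = (-38 + 0)*(-154) = -38*(-154) = 5852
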